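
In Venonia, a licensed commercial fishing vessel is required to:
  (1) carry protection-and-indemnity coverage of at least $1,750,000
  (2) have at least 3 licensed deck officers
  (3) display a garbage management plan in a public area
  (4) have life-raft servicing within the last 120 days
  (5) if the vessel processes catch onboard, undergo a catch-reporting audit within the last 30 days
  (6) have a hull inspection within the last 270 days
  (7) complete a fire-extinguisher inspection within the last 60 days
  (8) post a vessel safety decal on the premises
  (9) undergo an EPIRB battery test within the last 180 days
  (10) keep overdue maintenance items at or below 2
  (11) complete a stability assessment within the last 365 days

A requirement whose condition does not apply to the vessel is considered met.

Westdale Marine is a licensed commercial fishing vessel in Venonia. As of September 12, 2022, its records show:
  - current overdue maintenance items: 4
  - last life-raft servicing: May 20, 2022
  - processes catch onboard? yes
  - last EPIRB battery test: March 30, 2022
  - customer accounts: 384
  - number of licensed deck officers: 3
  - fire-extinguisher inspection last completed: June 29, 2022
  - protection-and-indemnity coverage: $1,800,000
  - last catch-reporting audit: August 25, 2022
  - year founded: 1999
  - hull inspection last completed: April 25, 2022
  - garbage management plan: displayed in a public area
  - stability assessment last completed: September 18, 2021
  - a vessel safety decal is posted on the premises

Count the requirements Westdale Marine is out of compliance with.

2

1. protection-and-indemnity coverage $1,800,000 ≥ $1,750,000 → met
2. licensed deck officers 3 ≥ 3 → met
3. garbage management plan present → met
4. life-raft servicing 115 days ago vs limit 120 → met
5. condition 'processes catch onboard' holds; catch-reporting audit 18 days ago vs limit 30 → met
6. hull inspection 140 days ago vs limit 270 → met
7. fire-extinguisher inspection 75 days ago vs limit 60 → not met
8. vessel safety decal present → met
9. EPIRB battery test 166 days ago vs limit 180 → met
10. overdue maintenance items 4 > 2 → not met
11. stability assessment 359 days ago vs limit 365 → met
Not met: 2 of 11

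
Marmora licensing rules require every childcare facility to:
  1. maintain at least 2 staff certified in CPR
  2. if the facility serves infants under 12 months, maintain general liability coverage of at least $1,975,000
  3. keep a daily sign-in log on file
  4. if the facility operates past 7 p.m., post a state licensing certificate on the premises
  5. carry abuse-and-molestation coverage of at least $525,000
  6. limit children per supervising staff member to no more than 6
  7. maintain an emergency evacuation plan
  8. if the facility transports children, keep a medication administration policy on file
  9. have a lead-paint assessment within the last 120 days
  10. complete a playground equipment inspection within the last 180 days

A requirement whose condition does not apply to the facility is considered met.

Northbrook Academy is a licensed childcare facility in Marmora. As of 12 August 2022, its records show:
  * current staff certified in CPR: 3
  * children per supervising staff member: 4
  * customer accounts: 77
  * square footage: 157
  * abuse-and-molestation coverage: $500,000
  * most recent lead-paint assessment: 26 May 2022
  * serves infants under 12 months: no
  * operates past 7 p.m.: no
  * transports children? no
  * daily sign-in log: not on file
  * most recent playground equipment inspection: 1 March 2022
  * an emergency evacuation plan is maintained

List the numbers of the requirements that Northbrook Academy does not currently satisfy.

3, 5

1. staff certified in CPR 3 ≥ 2 → met
2. condition 'serves infants under 12 months' does not hold → requirement n/a → met
3. daily sign-in log absent → not met
4. condition 'operates past 7 p.m.' does not hold → requirement n/a → met
5. abuse-and-molestation coverage $500,000 < $525,000 → not met
6. children per supervising staff member 4 ≤ 6 → met
7. emergency evacuation plan present → met
8. condition 'transports children' does not hold → requirement n/a → met
9. lead-paint assessment 78 days ago vs limit 120 → met
10. playground equipment inspection 164 days ago vs limit 180 → met
Not met: 3, 5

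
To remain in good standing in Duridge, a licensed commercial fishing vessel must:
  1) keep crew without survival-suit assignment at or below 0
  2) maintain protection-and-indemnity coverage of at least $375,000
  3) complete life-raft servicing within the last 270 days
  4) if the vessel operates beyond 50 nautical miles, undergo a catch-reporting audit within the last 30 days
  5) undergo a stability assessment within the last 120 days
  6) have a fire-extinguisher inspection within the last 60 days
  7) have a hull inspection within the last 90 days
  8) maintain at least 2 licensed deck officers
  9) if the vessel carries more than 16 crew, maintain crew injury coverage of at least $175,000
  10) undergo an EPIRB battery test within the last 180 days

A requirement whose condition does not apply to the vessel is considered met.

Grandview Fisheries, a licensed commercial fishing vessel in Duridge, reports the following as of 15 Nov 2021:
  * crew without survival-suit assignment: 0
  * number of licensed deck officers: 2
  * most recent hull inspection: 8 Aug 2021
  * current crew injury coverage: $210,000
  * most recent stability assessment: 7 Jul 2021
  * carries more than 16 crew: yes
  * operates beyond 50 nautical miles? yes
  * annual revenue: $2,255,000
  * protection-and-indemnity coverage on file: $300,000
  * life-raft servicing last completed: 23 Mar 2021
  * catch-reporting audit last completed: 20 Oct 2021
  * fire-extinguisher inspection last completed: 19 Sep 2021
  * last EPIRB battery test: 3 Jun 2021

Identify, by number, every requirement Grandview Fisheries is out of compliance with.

2, 5, 7

1. crew without survival-suit assignment 0 ≤ 0 → met
2. protection-and-indemnity coverage $300,000 < $375,000 → not met
3. life-raft servicing 237 days ago vs limit 270 → met
4. condition 'operates beyond 50 nautical miles' holds; catch-reporting audit 26 days ago vs limit 30 → met
5. stability assessment 131 days ago vs limit 120 → not met
6. fire-extinguisher inspection 57 days ago vs limit 60 → met
7. hull inspection 99 days ago vs limit 90 → not met
8. licensed deck officers 2 ≥ 2 → met
9. condition 'carries more than 16 crew' holds; crew injury coverage $210,000 ≥ $175,000 → met
10. EPIRB battery test 165 days ago vs limit 180 → met
Not met: 2, 5, 7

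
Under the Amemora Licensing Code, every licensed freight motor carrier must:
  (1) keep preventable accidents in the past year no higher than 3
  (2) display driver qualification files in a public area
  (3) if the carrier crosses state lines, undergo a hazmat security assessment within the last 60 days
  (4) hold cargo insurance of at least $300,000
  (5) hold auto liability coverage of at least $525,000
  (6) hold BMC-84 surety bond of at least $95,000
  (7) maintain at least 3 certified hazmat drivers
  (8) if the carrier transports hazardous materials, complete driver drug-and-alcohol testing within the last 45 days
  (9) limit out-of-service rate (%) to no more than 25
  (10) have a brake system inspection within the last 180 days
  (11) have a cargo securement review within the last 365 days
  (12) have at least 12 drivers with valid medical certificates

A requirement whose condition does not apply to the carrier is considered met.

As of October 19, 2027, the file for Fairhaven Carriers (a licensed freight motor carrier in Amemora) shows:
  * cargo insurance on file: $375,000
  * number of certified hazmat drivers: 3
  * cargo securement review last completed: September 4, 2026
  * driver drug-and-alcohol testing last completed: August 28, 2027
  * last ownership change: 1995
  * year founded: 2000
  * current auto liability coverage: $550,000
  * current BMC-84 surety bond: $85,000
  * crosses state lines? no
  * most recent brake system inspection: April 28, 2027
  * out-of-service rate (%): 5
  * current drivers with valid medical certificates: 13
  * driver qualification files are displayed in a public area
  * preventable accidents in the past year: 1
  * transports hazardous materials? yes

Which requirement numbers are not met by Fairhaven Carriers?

6, 8, 11

1. preventable accidents in the past year 1 ≤ 3 → met
2. driver qualification files present → met
3. condition 'crosses state lines' does not hold → requirement n/a → met
4. cargo insurance $375,000 ≥ $300,000 → met
5. auto liability coverage $550,000 ≥ $525,000 → met
6. BMC-84 surety bond $85,000 < $95,000 → not met
7. certified hazmat drivers 3 ≥ 3 → met
8. condition 'transports hazardous materials' holds; driver drug-and-alcohol testing 52 days ago vs limit 45 → not met
9. out-of-service rate (%) 5 ≤ 25 → met
10. brake system inspection 174 days ago vs limit 180 → met
11. cargo securement review 410 days ago vs limit 365 → not met
12. drivers with valid medical certificates 13 ≥ 12 → met
Not met: 6, 8, 11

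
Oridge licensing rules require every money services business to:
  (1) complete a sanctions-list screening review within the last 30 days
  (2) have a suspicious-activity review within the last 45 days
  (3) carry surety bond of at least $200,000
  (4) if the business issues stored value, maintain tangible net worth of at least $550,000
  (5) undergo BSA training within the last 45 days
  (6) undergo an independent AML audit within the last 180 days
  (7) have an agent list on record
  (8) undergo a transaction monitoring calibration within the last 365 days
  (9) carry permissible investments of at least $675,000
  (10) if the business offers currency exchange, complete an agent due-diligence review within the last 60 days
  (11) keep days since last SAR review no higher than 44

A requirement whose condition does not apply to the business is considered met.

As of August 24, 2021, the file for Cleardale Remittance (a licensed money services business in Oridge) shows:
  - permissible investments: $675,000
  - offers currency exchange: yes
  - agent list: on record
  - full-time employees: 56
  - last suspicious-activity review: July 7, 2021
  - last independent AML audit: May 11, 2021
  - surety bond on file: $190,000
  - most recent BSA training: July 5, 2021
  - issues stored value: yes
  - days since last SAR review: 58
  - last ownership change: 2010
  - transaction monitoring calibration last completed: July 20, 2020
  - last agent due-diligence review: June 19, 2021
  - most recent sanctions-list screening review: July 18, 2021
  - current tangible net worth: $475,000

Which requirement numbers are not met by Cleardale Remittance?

1. sanctions-list screening review 37 days ago vs limit 30 → not met
2. suspicious-activity review 48 days ago vs limit 45 → not met
3. surety bond $190,000 < $200,000 → not met
4. condition 'issues stored value' holds; tangible net worth $475,000 < $550,000 → not met
5. BSA training 50 days ago vs limit 45 → not met
6. independent AML audit 105 days ago vs limit 180 → met
7. agent list present → met
8. transaction monitoring calibration 400 days ago vs limit 365 → not met
9. permissible investments $675,000 ≥ $675,000 → met
10. condition 'offers currency exchange' holds; agent due-diligence review 66 days ago vs limit 60 → not met
11. days since last SAR review 58 > 44 → not met
Not met: 1, 2, 3, 4, 5, 8, 10, 11

1, 2, 3, 4, 5, 8, 10, 11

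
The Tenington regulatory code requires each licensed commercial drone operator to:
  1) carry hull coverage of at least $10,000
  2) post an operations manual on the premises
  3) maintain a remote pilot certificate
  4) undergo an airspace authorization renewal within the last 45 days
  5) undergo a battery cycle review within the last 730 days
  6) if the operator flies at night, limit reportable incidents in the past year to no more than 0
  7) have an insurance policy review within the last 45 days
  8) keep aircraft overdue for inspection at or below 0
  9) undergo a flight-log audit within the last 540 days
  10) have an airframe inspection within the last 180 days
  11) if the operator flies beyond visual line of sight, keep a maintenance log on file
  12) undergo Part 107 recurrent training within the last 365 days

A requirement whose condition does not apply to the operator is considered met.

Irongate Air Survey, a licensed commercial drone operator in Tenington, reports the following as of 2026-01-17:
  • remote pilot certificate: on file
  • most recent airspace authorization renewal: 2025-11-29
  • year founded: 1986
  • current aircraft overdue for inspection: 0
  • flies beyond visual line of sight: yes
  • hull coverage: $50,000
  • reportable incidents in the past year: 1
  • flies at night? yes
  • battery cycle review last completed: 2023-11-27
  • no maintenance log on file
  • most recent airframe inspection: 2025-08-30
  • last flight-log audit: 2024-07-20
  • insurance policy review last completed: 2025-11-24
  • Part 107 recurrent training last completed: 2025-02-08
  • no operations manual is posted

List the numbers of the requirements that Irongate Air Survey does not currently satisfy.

1. hull coverage $50,000 ≥ $10,000 → met
2. operations manual absent → not met
3. remote pilot certificate present → met
4. airspace authorization renewal 49 days ago vs limit 45 → not met
5. battery cycle review 782 days ago vs limit 730 → not met
6. condition 'flies at night' holds; reportable incidents in the past year 1 > 0 → not met
7. insurance policy review 54 days ago vs limit 45 → not met
8. aircraft overdue for inspection 0 ≤ 0 → met
9. flight-log audit 546 days ago vs limit 540 → not met
10. airframe inspection 140 days ago vs limit 180 → met
11. condition 'flies beyond visual line of sight' holds; maintenance log absent → not met
12. Part 107 recurrent training 343 days ago vs limit 365 → met
Not met: 2, 4, 5, 6, 7, 9, 11

2, 4, 5, 6, 7, 9, 11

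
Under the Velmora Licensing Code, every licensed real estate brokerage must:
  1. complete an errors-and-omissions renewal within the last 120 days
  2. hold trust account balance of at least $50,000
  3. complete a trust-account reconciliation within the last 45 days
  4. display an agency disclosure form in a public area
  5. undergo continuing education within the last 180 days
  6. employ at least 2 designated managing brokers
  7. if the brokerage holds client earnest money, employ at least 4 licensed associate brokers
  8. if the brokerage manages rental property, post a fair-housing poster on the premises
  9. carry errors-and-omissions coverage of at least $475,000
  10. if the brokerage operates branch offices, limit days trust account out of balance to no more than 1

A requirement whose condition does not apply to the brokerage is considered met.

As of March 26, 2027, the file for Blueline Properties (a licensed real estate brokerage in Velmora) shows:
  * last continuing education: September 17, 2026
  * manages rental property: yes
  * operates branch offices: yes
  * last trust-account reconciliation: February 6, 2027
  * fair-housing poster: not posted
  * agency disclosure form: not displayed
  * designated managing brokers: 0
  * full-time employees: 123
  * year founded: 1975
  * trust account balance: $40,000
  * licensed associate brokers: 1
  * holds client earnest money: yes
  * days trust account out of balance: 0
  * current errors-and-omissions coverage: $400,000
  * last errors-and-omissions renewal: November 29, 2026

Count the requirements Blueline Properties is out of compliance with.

8

1. errors-and-omissions renewal 117 days ago vs limit 120 → met
2. trust account balance $40,000 < $50,000 → not met
3. trust-account reconciliation 48 days ago vs limit 45 → not met
4. agency disclosure form absent → not met
5. continuing education 190 days ago vs limit 180 → not met
6. designated managing brokers 0 < 2 → not met
7. condition 'holds client earnest money' holds; licensed associate brokers 1 < 4 → not met
8. condition 'manages rental property' holds; fair-housing poster absent → not met
9. errors-and-omissions coverage $400,000 < $475,000 → not met
10. condition 'operates branch offices' holds; days trust account out of balance 0 ≤ 1 → met
Not met: 8 of 10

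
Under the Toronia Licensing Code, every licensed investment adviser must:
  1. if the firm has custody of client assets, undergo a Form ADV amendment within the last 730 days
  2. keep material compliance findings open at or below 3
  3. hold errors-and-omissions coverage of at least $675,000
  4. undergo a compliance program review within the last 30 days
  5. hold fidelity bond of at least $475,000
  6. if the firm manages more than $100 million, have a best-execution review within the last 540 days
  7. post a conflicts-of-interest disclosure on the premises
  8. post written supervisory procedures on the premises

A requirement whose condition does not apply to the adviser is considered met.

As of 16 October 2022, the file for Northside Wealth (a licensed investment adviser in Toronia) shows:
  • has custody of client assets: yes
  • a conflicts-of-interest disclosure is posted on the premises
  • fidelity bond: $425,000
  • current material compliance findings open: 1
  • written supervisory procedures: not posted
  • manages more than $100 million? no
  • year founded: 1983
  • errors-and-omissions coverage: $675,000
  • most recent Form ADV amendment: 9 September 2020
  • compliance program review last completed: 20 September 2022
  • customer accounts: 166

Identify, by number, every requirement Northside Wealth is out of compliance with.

1, 5, 8

1. condition 'has custody of client assets' holds; Form ADV amendment 767 days ago vs limit 730 → not met
2. material compliance findings open 1 ≤ 3 → met
3. errors-and-omissions coverage $675,000 ≥ $675,000 → met
4. compliance program review 26 days ago vs limit 30 → met
5. fidelity bond $425,000 < $475,000 → not met
6. condition 'manages more than $100 million' does not hold → requirement n/a → met
7. conflicts-of-interest disclosure present → met
8. written supervisory procedures absent → not met
Not met: 1, 5, 8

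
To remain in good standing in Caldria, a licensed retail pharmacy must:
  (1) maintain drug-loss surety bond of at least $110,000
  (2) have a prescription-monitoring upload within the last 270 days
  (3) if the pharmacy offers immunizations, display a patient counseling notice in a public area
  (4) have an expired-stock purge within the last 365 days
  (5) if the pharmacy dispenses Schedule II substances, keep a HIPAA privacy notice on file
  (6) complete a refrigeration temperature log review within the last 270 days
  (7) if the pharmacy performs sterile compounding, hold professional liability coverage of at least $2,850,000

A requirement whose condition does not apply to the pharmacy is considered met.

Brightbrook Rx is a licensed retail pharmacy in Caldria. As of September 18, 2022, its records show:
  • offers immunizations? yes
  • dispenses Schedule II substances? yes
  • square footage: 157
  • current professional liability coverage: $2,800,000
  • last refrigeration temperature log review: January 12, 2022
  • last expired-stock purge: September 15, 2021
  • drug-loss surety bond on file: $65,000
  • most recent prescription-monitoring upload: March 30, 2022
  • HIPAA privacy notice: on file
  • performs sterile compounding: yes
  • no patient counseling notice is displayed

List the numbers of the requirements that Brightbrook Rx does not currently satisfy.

1. drug-loss surety bond $65,000 < $110,000 → not met
2. prescription-monitoring upload 172 days ago vs limit 270 → met
3. condition 'offers immunizations' holds; patient counseling notice absent → not met
4. expired-stock purge 368 days ago vs limit 365 → not met
5. condition 'dispenses Schedule II substances' holds; HIPAA privacy notice present → met
6. refrigeration temperature log review 249 days ago vs limit 270 → met
7. condition 'performs sterile compounding' holds; professional liability coverage $2,800,000 < $2,850,000 → not met
Not met: 1, 3, 4, 7

1, 3, 4, 7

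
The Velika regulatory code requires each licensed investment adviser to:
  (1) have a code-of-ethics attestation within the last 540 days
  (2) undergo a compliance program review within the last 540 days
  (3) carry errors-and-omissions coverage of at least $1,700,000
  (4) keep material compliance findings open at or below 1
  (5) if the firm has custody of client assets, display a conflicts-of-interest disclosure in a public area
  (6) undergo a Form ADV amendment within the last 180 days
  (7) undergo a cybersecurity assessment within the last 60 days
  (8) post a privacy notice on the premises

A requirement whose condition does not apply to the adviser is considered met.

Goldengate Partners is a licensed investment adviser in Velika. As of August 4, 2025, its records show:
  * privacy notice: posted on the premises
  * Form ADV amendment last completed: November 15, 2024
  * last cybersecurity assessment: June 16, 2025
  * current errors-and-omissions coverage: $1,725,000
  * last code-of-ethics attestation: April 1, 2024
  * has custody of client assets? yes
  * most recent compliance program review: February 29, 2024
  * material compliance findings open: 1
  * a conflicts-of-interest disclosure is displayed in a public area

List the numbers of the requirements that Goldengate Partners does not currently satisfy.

1. code-of-ethics attestation 490 days ago vs limit 540 → met
2. compliance program review 522 days ago vs limit 540 → met
3. errors-and-omissions coverage $1,725,000 ≥ $1,700,000 → met
4. material compliance findings open 1 ≤ 1 → met
5. condition 'has custody of client assets' holds; conflicts-of-interest disclosure present → met
6. Form ADV amendment 262 days ago vs limit 180 → not met
7. cybersecurity assessment 49 days ago vs limit 60 → met
8. privacy notice present → met
Not met: 6

6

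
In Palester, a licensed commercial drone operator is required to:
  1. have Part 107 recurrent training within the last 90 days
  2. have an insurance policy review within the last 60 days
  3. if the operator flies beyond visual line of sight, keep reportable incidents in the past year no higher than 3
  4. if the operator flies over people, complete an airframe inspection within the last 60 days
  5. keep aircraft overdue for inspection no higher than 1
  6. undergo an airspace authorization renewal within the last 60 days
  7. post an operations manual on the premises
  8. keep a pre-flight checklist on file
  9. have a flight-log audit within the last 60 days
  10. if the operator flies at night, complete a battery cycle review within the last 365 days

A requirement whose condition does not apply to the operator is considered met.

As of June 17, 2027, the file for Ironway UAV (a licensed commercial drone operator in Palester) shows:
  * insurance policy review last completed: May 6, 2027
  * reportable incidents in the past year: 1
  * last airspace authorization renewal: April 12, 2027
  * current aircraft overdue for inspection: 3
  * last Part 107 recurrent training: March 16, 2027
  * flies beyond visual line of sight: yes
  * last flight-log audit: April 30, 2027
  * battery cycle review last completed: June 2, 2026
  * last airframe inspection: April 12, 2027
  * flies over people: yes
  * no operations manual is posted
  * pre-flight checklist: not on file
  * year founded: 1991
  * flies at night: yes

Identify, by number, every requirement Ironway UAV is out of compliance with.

1. Part 107 recurrent training 93 days ago vs limit 90 → not met
2. insurance policy review 42 days ago vs limit 60 → met
3. condition 'flies beyond visual line of sight' holds; reportable incidents in the past year 1 ≤ 3 → met
4. condition 'flies over people' holds; airframe inspection 66 days ago vs limit 60 → not met
5. aircraft overdue for inspection 3 > 1 → not met
6. airspace authorization renewal 66 days ago vs limit 60 → not met
7. operations manual absent → not met
8. pre-flight checklist absent → not met
9. flight-log audit 48 days ago vs limit 60 → met
10. condition 'flies at night' holds; battery cycle review 380 days ago vs limit 365 → not met
Not met: 1, 4, 5, 6, 7, 8, 10

1, 4, 5, 6, 7, 8, 10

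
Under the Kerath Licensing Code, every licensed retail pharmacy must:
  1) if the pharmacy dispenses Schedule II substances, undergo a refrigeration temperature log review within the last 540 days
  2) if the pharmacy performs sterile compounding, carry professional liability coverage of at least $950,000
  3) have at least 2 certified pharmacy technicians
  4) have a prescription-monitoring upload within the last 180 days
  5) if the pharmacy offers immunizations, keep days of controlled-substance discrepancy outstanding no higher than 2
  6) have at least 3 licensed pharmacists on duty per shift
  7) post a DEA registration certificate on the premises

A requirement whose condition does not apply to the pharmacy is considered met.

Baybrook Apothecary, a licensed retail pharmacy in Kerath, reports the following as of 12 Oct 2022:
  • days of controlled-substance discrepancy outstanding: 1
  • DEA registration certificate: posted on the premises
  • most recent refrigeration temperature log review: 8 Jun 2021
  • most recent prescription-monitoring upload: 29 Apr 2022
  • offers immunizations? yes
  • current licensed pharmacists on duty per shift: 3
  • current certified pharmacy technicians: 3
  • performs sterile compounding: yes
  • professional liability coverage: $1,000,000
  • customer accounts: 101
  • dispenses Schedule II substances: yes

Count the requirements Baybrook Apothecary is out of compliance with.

1. condition 'dispenses Schedule II substances' holds; refrigeration temperature log review 491 days ago vs limit 540 → met
2. condition 'performs sterile compounding' holds; professional liability coverage $1,000,000 ≥ $950,000 → met
3. certified pharmacy technicians 3 ≥ 2 → met
4. prescription-monitoring upload 166 days ago vs limit 180 → met
5. condition 'offers immunizations' holds; days of controlled-substance discrepancy outstanding 1 ≤ 2 → met
6. licensed pharmacists on duty per shift 3 ≥ 3 → met
7. DEA registration certificate present → met
Not met: 0 of 7

0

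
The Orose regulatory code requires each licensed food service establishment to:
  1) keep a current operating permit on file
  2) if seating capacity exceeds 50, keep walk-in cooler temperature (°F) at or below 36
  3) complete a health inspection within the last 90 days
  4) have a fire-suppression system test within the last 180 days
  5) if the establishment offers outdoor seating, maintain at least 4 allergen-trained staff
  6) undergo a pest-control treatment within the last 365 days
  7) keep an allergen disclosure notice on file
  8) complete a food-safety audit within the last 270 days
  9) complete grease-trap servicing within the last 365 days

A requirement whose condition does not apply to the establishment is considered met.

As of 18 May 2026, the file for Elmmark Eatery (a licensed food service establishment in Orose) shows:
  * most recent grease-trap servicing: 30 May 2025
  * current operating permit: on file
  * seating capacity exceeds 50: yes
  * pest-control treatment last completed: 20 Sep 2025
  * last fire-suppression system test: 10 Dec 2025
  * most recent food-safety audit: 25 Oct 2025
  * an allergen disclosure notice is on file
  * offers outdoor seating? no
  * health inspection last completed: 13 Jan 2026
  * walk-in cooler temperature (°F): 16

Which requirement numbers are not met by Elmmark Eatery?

1. current operating permit present → met
2. condition 'seating capacity exceeds 50' holds; walk-in cooler temperature (°F) 16 ≤ 36 → met
3. health inspection 125 days ago vs limit 90 → not met
4. fire-suppression system test 159 days ago vs limit 180 → met
5. condition 'offers outdoor seating' does not hold → requirement n/a → met
6. pest-control treatment 240 days ago vs limit 365 → met
7. allergen disclosure notice present → met
8. food-safety audit 205 days ago vs limit 270 → met
9. grease-trap servicing 353 days ago vs limit 365 → met
Not met: 3

3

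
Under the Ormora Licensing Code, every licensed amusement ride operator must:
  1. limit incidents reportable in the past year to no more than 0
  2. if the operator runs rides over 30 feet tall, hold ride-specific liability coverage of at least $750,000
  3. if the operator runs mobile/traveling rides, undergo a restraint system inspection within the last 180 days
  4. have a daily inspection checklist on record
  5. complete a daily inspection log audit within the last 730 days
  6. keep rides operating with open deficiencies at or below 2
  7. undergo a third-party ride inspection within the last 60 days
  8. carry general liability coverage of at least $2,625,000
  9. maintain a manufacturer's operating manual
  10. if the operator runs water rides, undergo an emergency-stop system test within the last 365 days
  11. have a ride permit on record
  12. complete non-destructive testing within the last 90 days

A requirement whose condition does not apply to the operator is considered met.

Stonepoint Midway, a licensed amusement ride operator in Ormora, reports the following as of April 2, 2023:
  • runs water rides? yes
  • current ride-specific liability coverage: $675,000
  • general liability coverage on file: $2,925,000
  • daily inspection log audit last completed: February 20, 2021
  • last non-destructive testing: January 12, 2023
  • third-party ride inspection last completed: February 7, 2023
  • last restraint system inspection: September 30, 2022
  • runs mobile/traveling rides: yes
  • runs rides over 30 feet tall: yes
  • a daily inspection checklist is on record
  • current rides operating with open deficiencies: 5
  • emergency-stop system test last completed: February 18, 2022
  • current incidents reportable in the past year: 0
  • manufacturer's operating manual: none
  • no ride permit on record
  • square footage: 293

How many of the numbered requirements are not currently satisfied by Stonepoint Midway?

7

1. incidents reportable in the past year 0 ≤ 0 → met
2. condition 'runs rides over 30 feet tall' holds; ride-specific liability coverage $675,000 < $750,000 → not met
3. condition 'runs mobile/traveling rides' holds; restraint system inspection 184 days ago vs limit 180 → not met
4. daily inspection checklist present → met
5. daily inspection log audit 771 days ago vs limit 730 → not met
6. rides operating with open deficiencies 5 > 2 → not met
7. third-party ride inspection 54 days ago vs limit 60 → met
8. general liability coverage $2,925,000 ≥ $2,625,000 → met
9. manufacturer's operating manual absent → not met
10. condition 'runs water rides' holds; emergency-stop system test 408 days ago vs limit 365 → not met
11. ride permit absent → not met
12. non-destructive testing 80 days ago vs limit 90 → met
Not met: 7 of 12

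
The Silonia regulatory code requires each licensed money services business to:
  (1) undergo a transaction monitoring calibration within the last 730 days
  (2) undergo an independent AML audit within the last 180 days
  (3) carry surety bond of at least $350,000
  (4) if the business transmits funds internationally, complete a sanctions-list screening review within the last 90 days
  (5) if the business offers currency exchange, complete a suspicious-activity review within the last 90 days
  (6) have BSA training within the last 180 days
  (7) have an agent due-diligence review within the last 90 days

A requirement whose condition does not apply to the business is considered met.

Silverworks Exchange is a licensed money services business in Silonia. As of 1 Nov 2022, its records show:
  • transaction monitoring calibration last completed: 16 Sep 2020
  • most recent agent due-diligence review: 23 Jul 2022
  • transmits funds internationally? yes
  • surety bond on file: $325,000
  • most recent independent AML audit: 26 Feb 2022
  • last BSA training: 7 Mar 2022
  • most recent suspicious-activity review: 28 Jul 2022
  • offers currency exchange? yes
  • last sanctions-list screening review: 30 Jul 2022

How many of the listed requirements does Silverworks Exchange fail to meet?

7

1. transaction monitoring calibration 776 days ago vs limit 730 → not met
2. independent AML audit 248 days ago vs limit 180 → not met
3. surety bond $325,000 < $350,000 → not met
4. condition 'transmits funds internationally' holds; sanctions-list screening review 94 days ago vs limit 90 → not met
5. condition 'offers currency exchange' holds; suspicious-activity review 96 days ago vs limit 90 → not met
6. BSA training 239 days ago vs limit 180 → not met
7. agent due-diligence review 101 days ago vs limit 90 → not met
Not met: 7 of 7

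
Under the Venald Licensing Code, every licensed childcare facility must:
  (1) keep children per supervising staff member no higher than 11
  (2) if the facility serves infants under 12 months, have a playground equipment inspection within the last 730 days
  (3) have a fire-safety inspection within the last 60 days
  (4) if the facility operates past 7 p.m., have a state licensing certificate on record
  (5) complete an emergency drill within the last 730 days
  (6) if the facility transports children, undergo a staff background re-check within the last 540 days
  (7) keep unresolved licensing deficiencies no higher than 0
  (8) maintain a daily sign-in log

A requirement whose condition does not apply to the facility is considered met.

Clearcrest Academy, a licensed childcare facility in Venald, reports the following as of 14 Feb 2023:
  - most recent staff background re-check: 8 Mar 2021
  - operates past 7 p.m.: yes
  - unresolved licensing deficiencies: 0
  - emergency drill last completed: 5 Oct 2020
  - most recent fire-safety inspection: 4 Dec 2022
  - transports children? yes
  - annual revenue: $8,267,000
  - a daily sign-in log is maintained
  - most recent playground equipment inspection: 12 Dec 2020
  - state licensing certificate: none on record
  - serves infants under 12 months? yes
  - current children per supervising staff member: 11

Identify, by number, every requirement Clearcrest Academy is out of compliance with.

1. children per supervising staff member 11 ≤ 11 → met
2. condition 'serves infants under 12 months' holds; playground equipment inspection 794 days ago vs limit 730 → not met
3. fire-safety inspection 72 days ago vs limit 60 → not met
4. condition 'operates past 7 p.m.' holds; state licensing certificate absent → not met
5. emergency drill 862 days ago vs limit 730 → not met
6. condition 'transports children' holds; staff background re-check 708 days ago vs limit 540 → not met
7. unresolved licensing deficiencies 0 ≤ 0 → met
8. daily sign-in log present → met
Not met: 2, 3, 4, 5, 6

2, 3, 4, 5, 6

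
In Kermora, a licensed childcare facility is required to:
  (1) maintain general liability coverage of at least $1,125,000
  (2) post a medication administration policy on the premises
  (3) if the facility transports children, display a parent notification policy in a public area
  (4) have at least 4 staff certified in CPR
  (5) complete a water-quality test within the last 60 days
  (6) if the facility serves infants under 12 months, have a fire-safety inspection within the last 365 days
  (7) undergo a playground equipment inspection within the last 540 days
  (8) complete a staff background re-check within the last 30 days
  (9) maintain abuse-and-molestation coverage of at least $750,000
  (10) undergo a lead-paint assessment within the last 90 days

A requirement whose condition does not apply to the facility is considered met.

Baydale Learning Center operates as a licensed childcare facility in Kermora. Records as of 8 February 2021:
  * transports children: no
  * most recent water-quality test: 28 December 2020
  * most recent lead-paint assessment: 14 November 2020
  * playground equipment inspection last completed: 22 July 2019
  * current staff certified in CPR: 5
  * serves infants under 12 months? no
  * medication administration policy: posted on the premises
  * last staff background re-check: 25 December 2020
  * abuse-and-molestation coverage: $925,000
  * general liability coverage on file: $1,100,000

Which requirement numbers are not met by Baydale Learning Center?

1, 7, 8

1. general liability coverage $1,100,000 < $1,125,000 → not met
2. medication administration policy present → met
3. condition 'transports children' does not hold → requirement n/a → met
4. staff certified in CPR 5 ≥ 4 → met
5. water-quality test 42 days ago vs limit 60 → met
6. condition 'serves infants under 12 months' does not hold → requirement n/a → met
7. playground equipment inspection 567 days ago vs limit 540 → not met
8. staff background re-check 45 days ago vs limit 30 → not met
9. abuse-and-molestation coverage $925,000 ≥ $750,000 → met
10. lead-paint assessment 86 days ago vs limit 90 → met
Not met: 1, 7, 8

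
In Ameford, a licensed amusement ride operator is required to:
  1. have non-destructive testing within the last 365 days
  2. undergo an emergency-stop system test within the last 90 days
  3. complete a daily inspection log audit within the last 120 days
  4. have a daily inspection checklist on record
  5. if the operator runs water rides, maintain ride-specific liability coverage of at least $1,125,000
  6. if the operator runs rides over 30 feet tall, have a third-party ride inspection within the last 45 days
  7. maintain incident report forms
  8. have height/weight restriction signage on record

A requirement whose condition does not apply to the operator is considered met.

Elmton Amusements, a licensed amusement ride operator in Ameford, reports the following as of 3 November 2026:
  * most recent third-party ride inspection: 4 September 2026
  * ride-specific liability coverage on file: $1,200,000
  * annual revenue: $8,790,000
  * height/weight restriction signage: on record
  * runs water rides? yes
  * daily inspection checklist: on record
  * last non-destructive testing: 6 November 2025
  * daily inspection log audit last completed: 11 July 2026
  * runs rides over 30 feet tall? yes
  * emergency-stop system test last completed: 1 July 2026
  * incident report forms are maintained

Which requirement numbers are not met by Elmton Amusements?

1. non-destructive testing 362 days ago vs limit 365 → met
2. emergency-stop system test 125 days ago vs limit 90 → not met
3. daily inspection log audit 115 days ago vs limit 120 → met
4. daily inspection checklist present → met
5. condition 'runs water rides' holds; ride-specific liability coverage $1,200,000 ≥ $1,125,000 → met
6. condition 'runs rides over 30 feet tall' holds; third-party ride inspection 60 days ago vs limit 45 → not met
7. incident report forms present → met
8. height/weight restriction signage present → met
Not met: 2, 6

2, 6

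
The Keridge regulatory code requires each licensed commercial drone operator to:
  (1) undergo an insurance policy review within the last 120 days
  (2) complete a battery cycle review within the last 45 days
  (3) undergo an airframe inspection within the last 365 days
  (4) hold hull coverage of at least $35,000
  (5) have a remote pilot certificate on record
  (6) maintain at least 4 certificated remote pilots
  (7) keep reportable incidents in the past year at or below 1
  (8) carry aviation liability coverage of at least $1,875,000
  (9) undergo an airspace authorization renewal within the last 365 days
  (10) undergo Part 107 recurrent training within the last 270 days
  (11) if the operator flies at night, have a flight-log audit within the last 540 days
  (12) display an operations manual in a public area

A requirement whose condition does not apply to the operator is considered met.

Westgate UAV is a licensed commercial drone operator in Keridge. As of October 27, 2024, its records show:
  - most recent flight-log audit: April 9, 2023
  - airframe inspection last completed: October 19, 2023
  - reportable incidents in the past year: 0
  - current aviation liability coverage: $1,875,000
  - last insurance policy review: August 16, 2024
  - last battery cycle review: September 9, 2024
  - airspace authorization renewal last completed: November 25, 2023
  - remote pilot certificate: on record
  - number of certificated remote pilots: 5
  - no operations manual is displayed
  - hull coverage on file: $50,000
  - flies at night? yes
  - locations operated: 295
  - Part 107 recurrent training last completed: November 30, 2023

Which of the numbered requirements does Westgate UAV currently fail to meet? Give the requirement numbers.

2, 3, 10, 11, 12

1. insurance policy review 72 days ago vs limit 120 → met
2. battery cycle review 48 days ago vs limit 45 → not met
3. airframe inspection 374 days ago vs limit 365 → not met
4. hull coverage $50,000 ≥ $35,000 → met
5. remote pilot certificate present → met
6. certificated remote pilots 5 ≥ 4 → met
7. reportable incidents in the past year 0 ≤ 1 → met
8. aviation liability coverage $1,875,000 ≥ $1,875,000 → met
9. airspace authorization renewal 337 days ago vs limit 365 → met
10. Part 107 recurrent training 332 days ago vs limit 270 → not met
11. condition 'flies at night' holds; flight-log audit 567 days ago vs limit 540 → not met
12. operations manual absent → not met
Not met: 2, 3, 10, 11, 12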